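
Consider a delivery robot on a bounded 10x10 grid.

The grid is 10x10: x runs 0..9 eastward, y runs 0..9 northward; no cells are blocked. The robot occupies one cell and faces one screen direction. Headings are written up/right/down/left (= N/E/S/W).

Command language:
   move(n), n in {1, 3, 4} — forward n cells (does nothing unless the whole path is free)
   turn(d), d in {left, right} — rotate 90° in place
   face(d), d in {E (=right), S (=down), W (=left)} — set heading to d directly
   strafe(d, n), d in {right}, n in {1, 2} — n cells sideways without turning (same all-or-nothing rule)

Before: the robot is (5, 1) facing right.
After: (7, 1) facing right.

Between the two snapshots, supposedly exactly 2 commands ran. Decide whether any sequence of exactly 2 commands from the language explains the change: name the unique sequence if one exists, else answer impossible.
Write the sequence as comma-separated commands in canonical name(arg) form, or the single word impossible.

move(1), move(1)

key: still facing E at the end — nothing in the sequence rotates
begin: (5, 1) facing right
[1] after move(1): (6, 1) facing right
[2] after move(1): (7, 1) facing right
no rival 2-sequence matches.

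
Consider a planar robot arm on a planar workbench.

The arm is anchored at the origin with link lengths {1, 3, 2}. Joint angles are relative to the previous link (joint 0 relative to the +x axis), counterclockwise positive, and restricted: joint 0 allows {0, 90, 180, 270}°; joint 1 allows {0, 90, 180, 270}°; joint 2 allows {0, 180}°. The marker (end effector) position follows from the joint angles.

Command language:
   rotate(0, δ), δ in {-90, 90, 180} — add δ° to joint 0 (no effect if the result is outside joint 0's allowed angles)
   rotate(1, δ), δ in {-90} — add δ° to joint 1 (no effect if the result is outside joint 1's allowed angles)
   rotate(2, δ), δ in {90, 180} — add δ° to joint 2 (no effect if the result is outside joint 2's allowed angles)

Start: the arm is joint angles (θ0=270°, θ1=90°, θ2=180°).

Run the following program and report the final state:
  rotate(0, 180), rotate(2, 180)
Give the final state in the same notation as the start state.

begin: joint angles (θ0=270°, θ1=90°, θ2=180°)
step 1 (rotate(0, 180)): joint angles (θ0=90°, θ1=90°, θ2=180°)
step 2 (rotate(2, 180)): joint angles (θ0=90°, θ1=90°, θ2=0°)

joint angles (θ0=90°, θ1=90°, θ2=0°)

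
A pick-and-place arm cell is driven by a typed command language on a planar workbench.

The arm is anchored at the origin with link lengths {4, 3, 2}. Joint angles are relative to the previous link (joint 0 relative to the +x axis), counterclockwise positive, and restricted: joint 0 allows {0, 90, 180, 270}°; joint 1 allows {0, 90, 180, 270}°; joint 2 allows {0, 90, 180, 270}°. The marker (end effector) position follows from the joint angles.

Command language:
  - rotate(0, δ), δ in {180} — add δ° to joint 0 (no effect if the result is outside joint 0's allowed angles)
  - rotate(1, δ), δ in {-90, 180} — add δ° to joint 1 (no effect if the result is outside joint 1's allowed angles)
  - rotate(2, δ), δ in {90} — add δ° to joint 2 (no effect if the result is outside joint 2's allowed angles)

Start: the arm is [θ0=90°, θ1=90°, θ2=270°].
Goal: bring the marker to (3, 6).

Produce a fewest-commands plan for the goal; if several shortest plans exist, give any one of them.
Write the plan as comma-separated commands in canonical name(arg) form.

t0: [θ0=90°, θ1=90°, θ2=270°]
step 1 (rotate(2, 90)): [θ0=90°, θ1=90°, θ2=0°]
step 2 (rotate(2, 90)): [θ0=90°, θ1=90°, θ2=90°]
step 3 (rotate(1, 180)): [θ0=90°, θ1=270°, θ2=90°]
minimal: 3 command(s), checked below 3.

rotate(2, 90), rotate(2, 90), rotate(1, 180)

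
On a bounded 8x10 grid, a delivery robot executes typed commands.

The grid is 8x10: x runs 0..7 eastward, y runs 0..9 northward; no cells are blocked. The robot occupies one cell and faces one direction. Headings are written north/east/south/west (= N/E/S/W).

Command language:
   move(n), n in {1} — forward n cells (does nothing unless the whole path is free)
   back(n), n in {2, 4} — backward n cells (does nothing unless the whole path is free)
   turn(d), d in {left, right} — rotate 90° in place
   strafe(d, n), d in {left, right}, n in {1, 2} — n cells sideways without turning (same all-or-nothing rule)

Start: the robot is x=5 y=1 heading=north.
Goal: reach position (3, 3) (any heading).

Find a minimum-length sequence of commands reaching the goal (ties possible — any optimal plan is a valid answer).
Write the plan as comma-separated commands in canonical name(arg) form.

turn(right), strafe(left, 2), back(2)

initial: x=5 y=1 heading=north
t=1 turn(right) ⇒ x=5 y=1 heading=east
t=2 strafe(left, 2) ⇒ x=5 y=3 heading=east
t=3 back(2) ⇒ x=3 y=3 heading=east
minimal: 3 command(s), checked below 3.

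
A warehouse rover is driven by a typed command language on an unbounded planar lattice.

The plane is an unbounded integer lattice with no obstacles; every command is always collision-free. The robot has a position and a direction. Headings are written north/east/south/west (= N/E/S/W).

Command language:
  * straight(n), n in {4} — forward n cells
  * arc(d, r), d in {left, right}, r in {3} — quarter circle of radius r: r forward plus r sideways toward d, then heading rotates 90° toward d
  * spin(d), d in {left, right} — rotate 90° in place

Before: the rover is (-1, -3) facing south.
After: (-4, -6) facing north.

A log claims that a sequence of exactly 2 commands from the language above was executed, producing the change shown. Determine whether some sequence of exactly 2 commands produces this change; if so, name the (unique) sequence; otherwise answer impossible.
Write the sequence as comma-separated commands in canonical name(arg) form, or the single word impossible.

arc(right, 3), spin(right)

key: position moved to (-4,-6) AND the heading swung to N — translation plus rotation needed
t0: (-1, -3) facing south
1. arc(right, 3) → (-4, -6) facing west
2. spin(right) → (-4, -6) facing north
uniquely the one of 25 2-step routes that fits.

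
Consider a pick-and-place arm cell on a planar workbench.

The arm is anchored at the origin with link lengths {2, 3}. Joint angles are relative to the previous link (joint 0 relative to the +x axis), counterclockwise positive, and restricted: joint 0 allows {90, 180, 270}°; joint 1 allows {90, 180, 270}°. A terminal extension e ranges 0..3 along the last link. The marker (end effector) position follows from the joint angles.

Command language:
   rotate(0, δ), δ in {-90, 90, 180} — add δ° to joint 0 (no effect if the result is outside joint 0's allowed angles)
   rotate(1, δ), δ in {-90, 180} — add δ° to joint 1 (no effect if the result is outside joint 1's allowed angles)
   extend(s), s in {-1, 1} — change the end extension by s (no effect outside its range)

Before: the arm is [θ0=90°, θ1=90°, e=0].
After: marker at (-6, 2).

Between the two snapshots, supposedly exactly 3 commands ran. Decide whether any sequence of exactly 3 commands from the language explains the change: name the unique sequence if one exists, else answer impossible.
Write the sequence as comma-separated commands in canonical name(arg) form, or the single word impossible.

extend(1), extend(1), extend(1)

begin: [θ0=90°, θ1=90°, e=0]
step 1 (extend(1)): [θ0=90°, θ1=90°, e=1]
step 2 (extend(1)): [θ0=90°, θ1=90°, e=2]
step 3 (extend(1)): [θ0=90°, θ1=90°, e=3]
no other 3-command option fits: unique.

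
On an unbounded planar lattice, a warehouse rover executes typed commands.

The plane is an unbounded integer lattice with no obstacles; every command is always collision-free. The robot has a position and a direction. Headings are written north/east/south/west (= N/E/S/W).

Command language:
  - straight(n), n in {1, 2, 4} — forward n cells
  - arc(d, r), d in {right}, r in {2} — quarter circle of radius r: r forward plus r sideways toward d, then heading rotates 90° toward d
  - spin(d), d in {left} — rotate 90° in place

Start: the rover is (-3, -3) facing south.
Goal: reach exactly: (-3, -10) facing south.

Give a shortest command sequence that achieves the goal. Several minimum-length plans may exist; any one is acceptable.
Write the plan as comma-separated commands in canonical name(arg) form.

initial: (-3, -3) facing south
step 1 (straight(1)): (-3, -4) facing south
step 2 (straight(2)): (-3, -6) facing south
step 3 (straight(4)): (-3, -10) facing south
shorter routes all fall short; 3 is best.

straight(1), straight(2), straight(4)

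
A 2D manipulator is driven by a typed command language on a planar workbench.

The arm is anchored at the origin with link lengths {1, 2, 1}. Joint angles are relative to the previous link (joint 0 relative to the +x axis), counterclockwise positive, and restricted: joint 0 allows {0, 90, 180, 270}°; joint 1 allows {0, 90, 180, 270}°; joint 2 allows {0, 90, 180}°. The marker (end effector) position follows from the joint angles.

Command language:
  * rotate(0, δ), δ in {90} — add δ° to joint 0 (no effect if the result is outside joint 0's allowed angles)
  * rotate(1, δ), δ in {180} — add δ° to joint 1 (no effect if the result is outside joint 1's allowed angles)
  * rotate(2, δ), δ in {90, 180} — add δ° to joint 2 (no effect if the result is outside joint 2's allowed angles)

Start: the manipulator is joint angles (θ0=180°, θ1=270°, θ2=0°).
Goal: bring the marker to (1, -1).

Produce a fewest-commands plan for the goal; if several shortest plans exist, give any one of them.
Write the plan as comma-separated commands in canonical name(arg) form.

from: joint angles (θ0=180°, θ1=270°, θ2=0°)
t=1 rotate(0, 90) ⇒ joint angles (θ0=270°, θ1=270°, θ2=0°)
t=2 rotate(0, 90) ⇒ joint angles (θ0=0°, θ1=270°, θ2=0°)
t=3 rotate(2, 180) ⇒ joint angles (θ0=0°, θ1=270°, θ2=180°)
minimal: 3 command(s), checked below 3.

rotate(0, 90), rotate(0, 90), rotate(2, 180)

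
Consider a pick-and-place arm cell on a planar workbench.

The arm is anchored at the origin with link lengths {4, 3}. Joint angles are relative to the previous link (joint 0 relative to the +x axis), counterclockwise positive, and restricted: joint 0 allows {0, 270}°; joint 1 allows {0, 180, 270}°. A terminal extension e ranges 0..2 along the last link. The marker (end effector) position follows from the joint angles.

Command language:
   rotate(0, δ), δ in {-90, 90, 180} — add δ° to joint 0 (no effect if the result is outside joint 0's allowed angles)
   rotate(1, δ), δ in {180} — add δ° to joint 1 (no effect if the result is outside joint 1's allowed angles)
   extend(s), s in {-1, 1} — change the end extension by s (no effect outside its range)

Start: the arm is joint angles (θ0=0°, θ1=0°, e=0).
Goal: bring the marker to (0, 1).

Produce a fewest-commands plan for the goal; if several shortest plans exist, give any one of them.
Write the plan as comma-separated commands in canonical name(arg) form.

rotate(0, -90), extend(1), extend(1), rotate(1, 180)

start: joint angles (θ0=0°, θ1=0°, e=0)
step 1 (rotate(0, -90)): joint angles (θ0=270°, θ1=0°, e=0)
step 2 (extend(1)): joint angles (θ0=270°, θ1=0°, e=1)
step 3 (extend(1)): joint angles (θ0=270°, θ1=0°, e=2)
step 4 (rotate(1, 180)): joint angles (θ0=270°, θ1=180°, e=2)
shorter routes all fall short; 4 is best.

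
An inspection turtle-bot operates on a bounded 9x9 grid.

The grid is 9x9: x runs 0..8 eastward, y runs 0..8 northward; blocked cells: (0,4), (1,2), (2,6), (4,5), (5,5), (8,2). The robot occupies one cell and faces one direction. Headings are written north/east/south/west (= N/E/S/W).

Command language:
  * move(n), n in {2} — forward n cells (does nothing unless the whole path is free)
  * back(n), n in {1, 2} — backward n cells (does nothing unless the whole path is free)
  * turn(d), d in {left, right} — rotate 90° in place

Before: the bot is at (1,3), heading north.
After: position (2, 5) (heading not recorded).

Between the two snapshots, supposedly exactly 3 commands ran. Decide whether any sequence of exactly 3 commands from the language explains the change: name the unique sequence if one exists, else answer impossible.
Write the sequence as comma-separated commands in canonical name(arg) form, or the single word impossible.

key: running back(1) before move(2) would end elsewhere — order is forced
start: at (1,3), heading north
t=1 move(2) ⇒ at (1,5), heading north
t=2 turn(left) ⇒ at (1,5), heading west
t=3 back(1) ⇒ at (2,5), heading west
no other 3-command option fits: unique.

move(2), turn(left), back(1)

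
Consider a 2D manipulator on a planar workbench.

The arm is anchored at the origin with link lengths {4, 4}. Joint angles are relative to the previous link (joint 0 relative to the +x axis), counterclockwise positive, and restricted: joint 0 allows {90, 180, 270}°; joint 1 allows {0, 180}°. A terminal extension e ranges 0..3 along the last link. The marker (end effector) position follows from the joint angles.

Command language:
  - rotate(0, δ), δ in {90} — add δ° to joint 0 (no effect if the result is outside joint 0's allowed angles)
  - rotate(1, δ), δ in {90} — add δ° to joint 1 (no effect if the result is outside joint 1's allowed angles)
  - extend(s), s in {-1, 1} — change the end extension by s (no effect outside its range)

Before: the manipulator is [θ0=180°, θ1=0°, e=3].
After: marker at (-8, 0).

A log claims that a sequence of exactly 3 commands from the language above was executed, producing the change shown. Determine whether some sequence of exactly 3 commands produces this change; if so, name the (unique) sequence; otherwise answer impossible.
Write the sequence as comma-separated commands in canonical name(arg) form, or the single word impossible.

extend(-1), extend(-1), extend(-1)

t0: [θ0=180°, θ1=0°, e=3]
[1] after extend(-1): [θ0=180°, θ1=0°, e=2]
[2] after extend(-1): [θ0=180°, θ1=0°, e=1]
[3] after extend(-1): [θ0=180°, θ1=0°, e=0]
uniquely the one of 64 3-step routes that fits.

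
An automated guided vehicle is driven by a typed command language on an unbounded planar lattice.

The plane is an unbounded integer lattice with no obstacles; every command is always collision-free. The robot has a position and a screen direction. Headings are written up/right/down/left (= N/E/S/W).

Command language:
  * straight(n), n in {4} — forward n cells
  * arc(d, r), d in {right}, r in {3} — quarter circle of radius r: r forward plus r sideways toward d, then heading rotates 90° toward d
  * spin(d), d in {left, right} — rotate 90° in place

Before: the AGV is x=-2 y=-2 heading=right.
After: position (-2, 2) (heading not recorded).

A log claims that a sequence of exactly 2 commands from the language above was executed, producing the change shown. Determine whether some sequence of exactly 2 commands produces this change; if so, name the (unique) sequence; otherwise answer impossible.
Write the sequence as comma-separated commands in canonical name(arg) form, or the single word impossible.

spin(left), straight(4)

key: order matters: swapping spin(left) and straight(4) lands elsewhere
begin: x=-2 y=-2 heading=right
[1] after spin(left): x=-2 y=-2 heading=up
[2] after straight(4): x=-2 y=2 heading=up
uniquely the one of 16 2-step routes that fits.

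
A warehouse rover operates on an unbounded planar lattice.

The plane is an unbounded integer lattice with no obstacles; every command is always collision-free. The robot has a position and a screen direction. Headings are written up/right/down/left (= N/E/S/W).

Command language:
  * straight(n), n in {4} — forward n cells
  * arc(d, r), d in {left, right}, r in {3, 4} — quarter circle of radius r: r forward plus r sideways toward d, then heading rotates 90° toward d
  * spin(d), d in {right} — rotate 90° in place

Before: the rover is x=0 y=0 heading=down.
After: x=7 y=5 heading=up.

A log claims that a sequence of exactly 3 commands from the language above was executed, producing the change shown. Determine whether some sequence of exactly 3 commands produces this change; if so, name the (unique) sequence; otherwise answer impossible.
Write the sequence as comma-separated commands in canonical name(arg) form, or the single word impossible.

arc(left, 3), arc(left, 4), straight(4)

key: order matters: swapping arc(left, 3) and straight(4) lands elsewhere
t0: x=0 y=0 heading=down
t=1 arc(left, 3) ⇒ x=3 y=-3 heading=right
t=2 arc(left, 4) ⇒ x=7 y=1 heading=up
t=3 straight(4) ⇒ x=7 y=5 heading=up
no rival 3-sequence matches.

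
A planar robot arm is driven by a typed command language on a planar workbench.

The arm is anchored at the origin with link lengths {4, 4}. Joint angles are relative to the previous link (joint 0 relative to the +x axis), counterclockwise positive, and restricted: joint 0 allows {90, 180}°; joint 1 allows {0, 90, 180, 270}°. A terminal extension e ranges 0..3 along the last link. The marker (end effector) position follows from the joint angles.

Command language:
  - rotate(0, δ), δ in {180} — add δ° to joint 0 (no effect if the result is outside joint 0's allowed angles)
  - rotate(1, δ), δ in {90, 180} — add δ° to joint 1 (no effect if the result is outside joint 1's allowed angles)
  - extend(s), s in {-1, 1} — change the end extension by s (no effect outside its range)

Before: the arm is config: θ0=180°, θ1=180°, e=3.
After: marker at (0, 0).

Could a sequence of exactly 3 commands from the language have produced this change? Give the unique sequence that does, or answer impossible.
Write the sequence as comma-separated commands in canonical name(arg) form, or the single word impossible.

extend(-1), extend(-1), extend(-1)

t0: config: θ0=180°, θ1=180°, e=3
step 1 (extend(-1)): config: θ0=180°, θ1=180°, e=2
step 2 (extend(-1)): config: θ0=180°, θ1=180°, e=1
step 3 (extend(-1)): config: θ0=180°, θ1=180°, e=0
no rival 3-sequence matches.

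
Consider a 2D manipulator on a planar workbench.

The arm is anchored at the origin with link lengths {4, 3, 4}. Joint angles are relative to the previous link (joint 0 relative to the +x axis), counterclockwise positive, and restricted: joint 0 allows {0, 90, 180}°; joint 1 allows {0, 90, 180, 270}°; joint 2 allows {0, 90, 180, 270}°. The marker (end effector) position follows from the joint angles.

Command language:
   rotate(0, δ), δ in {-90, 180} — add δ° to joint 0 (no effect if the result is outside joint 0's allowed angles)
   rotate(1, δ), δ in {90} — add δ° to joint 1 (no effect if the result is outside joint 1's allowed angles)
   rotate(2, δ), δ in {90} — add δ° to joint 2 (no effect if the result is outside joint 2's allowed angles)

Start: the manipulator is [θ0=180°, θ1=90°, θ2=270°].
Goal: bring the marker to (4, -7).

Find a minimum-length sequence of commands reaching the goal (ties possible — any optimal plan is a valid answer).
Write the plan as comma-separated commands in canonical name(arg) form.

rotate(2, 90), rotate(0, 180), rotate(1, 90), rotate(1, 90)

initial: [θ0=180°, θ1=90°, θ2=270°]
t=1 rotate(2, 90) ⇒ [θ0=180°, θ1=90°, θ2=0°]
t=2 rotate(0, 180) ⇒ [θ0=0°, θ1=90°, θ2=0°]
t=3 rotate(1, 90) ⇒ [θ0=0°, θ1=180°, θ2=0°]
t=4 rotate(1, 90) ⇒ [θ0=0°, θ1=270°, θ2=0°]
minimal: 4 command(s), checked below 4.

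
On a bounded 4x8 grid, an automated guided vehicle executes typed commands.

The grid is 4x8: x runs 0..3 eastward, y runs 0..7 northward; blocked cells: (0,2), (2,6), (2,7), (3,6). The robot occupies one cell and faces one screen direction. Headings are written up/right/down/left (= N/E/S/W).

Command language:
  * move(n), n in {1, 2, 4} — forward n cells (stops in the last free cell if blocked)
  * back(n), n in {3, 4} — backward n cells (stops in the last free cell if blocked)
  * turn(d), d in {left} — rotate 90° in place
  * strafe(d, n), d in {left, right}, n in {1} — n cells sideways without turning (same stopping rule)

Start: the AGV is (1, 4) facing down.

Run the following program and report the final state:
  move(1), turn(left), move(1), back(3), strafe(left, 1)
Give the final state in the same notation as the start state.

initial: (1, 4) facing down
step 1 (move(1)): (1, 3) facing down
step 2 (turn(left)): (1, 3) facing right
step 3 (move(1)): (2, 3) facing right
step 4 (back(3)): (0, 3) facing right
step 5 (strafe(left, 1)): (0, 4) facing right

(0, 4) facing right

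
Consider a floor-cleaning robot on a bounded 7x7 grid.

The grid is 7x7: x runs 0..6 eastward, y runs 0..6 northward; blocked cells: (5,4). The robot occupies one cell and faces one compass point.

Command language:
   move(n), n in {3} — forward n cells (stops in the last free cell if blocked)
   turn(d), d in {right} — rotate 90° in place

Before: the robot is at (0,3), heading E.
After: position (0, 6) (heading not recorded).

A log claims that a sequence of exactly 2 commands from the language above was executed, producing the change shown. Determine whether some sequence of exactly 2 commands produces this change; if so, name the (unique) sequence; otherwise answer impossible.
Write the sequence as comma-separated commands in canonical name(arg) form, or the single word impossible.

impossible

no 2-step route produces this change.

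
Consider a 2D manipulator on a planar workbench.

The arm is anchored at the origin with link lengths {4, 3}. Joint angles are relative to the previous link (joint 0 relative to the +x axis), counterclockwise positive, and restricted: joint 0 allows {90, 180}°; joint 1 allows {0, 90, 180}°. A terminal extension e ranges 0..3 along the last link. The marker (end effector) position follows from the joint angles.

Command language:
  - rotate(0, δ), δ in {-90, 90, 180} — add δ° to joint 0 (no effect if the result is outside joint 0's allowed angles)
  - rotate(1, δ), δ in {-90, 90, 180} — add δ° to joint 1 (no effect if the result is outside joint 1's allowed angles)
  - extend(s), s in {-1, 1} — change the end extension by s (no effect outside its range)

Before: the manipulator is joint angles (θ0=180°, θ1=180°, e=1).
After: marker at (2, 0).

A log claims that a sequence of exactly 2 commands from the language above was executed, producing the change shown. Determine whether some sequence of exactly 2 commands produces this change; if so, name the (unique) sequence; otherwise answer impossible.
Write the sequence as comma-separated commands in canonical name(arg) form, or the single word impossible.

extend(1), extend(1)

from: joint angles (θ0=180°, θ1=180°, e=1)
[1] after extend(1): joint angles (θ0=180°, θ1=180°, e=2)
[2] after extend(1): joint angles (θ0=180°, θ1=180°, e=3)
all 64 alternatives checked — unique.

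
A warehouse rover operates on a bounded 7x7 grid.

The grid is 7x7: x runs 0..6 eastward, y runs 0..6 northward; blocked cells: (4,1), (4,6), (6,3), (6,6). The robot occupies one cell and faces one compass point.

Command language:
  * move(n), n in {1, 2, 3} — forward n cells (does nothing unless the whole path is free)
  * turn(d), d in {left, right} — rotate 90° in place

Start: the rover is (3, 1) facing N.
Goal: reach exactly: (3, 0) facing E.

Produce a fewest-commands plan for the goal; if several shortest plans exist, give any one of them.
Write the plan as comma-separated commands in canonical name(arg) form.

turn(right), turn(right), move(1), turn(left)

from: (3, 1) facing N
1. turn(right) → (3, 1) facing E
2. turn(right) → (3, 1) facing S
3. move(1) → (3, 0) facing S
4. turn(left) → (3, 0) facing E
minimal: 4 command(s), checked below 4.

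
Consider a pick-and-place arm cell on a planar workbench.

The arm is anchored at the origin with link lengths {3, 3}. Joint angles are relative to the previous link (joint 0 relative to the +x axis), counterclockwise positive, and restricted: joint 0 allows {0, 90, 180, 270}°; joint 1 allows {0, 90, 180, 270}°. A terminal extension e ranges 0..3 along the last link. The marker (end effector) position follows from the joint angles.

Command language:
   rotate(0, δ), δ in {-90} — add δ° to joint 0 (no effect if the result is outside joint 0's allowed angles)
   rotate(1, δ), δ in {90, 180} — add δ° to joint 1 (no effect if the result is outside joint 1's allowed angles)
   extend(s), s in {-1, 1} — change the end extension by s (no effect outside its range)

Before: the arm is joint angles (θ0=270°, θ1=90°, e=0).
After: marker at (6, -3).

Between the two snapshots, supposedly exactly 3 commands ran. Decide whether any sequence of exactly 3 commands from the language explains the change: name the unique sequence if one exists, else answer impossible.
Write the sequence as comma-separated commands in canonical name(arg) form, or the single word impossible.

start: joint angles (θ0=270°, θ1=90°, e=0)
t=1 extend(1) ⇒ joint angles (θ0=270°, θ1=90°, e=1)
t=2 extend(1) ⇒ joint angles (θ0=270°, θ1=90°, e=2)
t=3 extend(1) ⇒ joint angles (θ0=270°, θ1=90°, e=3)
no other 3-command option fits: unique.

extend(1), extend(1), extend(1)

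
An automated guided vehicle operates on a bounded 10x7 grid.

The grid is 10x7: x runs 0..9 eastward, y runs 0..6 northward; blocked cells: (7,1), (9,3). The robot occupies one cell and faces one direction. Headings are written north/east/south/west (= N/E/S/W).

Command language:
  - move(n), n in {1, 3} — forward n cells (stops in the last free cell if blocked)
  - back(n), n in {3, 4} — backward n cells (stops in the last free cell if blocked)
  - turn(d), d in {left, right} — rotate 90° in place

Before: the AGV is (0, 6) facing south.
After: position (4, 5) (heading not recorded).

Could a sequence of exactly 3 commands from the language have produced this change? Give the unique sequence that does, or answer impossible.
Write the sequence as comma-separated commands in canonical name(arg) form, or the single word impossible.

key: order matters: swapping move(1) and back(4) lands elsewhere
begin: (0, 6) facing south
[1] after move(1): (0, 5) facing south
[2] after turn(right): (0, 5) facing west
[3] after back(4): (4, 5) facing west
uniquely the one of 216 3-step routes that fits.

move(1), turn(right), back(4)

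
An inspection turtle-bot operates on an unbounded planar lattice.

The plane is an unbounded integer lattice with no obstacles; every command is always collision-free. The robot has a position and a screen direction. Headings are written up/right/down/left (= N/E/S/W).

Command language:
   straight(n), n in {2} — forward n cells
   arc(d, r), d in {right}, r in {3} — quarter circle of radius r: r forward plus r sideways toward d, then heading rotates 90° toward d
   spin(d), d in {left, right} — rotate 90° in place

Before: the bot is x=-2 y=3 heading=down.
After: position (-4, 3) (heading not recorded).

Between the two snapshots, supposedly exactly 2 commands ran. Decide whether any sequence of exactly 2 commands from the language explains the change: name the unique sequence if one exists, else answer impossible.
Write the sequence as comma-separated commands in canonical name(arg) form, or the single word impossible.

key: running straight(2) before spin(right) would end elsewhere — order is forced
initial: x=-2 y=3 heading=down
[1] after spin(right): x=-2 y=3 heading=left
[2] after straight(2): x=-4 y=3 heading=left
all 16 alternatives checked — unique.

spin(right), straight(2)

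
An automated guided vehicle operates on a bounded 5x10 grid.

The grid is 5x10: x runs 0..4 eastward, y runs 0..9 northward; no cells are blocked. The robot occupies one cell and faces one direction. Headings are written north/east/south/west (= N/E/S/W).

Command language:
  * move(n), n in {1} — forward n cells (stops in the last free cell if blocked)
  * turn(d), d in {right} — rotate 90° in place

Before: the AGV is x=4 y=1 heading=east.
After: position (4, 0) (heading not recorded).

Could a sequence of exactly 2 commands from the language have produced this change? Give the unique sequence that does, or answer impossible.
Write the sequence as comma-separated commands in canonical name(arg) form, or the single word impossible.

key: running move(1) before turn(right) would end elsewhere — order is forced
start: x=4 y=1 heading=east
1. turn(right) → x=4 y=1 heading=south
2. move(1) → x=4 y=0 heading=south
no other 2-command option fits: unique.

turn(right), move(1)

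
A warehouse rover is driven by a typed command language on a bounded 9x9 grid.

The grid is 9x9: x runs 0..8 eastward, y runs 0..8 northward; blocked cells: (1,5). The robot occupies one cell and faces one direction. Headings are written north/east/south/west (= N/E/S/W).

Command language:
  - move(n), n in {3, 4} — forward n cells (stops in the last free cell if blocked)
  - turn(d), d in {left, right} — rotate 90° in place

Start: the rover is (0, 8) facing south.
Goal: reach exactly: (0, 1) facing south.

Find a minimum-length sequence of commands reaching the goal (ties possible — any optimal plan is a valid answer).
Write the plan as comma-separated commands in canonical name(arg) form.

move(4), move(3)

initial: (0, 8) facing south
[1] after move(4): (0, 4) facing south
[2] after move(3): (0, 1) facing south
nothing shorter than 2 reaches the goal.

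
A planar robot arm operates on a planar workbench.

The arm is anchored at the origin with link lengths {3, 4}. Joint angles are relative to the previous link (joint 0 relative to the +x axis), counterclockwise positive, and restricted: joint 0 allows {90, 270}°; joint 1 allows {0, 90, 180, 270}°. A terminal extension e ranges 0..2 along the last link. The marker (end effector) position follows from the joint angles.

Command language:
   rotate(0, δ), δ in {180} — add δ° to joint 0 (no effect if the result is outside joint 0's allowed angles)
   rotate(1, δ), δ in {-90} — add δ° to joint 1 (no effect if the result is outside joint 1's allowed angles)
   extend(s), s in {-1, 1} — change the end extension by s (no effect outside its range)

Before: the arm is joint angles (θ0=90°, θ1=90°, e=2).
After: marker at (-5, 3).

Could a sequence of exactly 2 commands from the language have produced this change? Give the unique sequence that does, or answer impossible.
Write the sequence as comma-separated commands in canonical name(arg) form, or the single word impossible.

key: order matters: swapping extend(1) and extend(-1) lands elsewhere
from: joint angles (θ0=90°, θ1=90°, e=2)
1. extend(1) → joint angles (θ0=90°, θ1=90°, e=2)
2. extend(-1) → joint angles (θ0=90°, θ1=90°, e=1)
no rival 2-sequence matches.

extend(1), extend(-1)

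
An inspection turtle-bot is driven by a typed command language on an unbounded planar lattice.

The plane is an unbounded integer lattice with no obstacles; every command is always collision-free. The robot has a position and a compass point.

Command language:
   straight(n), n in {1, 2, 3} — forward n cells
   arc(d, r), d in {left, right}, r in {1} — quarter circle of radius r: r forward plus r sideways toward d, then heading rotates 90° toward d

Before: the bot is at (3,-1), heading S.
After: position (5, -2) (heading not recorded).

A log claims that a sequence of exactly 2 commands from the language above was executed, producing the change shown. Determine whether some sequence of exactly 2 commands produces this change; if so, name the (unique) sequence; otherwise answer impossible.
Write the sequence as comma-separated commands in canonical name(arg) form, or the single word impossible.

arc(left, 1), straight(1)

key: running straight(1) before arc(left, 1) would end elsewhere — order is forced
t0: at (3,-1), heading S
t=1 arc(left, 1) ⇒ at (4,-2), heading E
t=2 straight(1) ⇒ at (5,-2), heading E
all 25 alternatives checked — unique.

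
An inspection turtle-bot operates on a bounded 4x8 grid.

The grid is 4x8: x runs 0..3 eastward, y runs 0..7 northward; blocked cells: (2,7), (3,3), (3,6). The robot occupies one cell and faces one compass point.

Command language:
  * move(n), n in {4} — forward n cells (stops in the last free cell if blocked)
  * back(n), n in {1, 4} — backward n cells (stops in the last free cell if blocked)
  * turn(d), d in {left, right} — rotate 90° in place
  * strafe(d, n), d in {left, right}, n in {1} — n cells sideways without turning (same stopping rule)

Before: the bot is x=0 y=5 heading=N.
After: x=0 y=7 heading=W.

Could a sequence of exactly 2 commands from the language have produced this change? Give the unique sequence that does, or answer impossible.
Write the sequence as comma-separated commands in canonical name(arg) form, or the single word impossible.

key: cell and facing (now W) both changed — the 2 commands mix motion and turning
from: x=0 y=5 heading=N
1. move(4) → x=0 y=7 heading=N
2. turn(left) → x=0 y=7 heading=W
no rival 2-sequence matches.

move(4), turn(left)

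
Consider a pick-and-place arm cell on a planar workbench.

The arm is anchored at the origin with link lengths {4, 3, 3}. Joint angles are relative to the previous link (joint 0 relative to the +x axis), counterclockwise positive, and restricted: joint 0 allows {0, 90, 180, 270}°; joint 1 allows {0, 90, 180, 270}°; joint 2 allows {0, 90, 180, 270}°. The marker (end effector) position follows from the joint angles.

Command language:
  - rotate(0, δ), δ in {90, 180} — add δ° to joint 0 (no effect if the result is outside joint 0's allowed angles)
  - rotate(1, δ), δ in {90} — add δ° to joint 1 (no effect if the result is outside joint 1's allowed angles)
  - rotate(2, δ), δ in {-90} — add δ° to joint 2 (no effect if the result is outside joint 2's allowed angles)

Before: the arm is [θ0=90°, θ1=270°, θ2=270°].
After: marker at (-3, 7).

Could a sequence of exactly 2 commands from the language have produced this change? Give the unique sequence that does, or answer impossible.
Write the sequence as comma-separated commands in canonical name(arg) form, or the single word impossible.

start: [θ0=90°, θ1=270°, θ2=270°]
1. rotate(1, 90) → [θ0=90°, θ1=0°, θ2=270°]
2. rotate(1, 90) → [θ0=90°, θ1=90°, θ2=270°]
no other 2-command option fits: unique.

rotate(1, 90), rotate(1, 90)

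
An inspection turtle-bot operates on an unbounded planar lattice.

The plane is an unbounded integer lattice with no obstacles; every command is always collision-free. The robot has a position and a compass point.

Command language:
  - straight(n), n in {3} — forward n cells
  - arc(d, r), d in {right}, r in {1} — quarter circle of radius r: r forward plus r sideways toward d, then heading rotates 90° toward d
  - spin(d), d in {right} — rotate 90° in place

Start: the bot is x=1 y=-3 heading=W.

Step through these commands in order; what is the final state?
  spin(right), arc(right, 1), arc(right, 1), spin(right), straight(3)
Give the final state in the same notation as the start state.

start: x=1 y=-3 heading=W
step 1 (spin(right)): x=1 y=-3 heading=N
step 2 (arc(right, 1)): x=2 y=-2 heading=E
step 3 (arc(right, 1)): x=3 y=-3 heading=S
step 4 (spin(right)): x=3 y=-3 heading=W
step 5 (straight(3)): x=0 y=-3 heading=W

x=0 y=-3 heading=W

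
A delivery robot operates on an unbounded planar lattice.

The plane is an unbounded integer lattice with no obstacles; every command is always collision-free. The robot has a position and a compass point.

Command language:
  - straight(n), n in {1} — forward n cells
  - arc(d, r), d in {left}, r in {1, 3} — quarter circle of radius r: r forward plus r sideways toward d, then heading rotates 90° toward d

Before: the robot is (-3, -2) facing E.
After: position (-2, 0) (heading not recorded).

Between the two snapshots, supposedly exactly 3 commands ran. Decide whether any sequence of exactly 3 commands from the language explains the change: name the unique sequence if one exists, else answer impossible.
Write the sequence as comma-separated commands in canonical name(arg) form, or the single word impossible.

key: running arc(left, 1) before straight(1) would end elsewhere — order is forced
begin: (-3, -2) facing E
step 1 (straight(1)): (-2, -2) facing E
step 2 (arc(left, 1)): (-1, -1) facing N
step 3 (arc(left, 1)): (-2, 0) facing W
no rival 3-sequence matches.

straight(1), arc(left, 1), arc(left, 1)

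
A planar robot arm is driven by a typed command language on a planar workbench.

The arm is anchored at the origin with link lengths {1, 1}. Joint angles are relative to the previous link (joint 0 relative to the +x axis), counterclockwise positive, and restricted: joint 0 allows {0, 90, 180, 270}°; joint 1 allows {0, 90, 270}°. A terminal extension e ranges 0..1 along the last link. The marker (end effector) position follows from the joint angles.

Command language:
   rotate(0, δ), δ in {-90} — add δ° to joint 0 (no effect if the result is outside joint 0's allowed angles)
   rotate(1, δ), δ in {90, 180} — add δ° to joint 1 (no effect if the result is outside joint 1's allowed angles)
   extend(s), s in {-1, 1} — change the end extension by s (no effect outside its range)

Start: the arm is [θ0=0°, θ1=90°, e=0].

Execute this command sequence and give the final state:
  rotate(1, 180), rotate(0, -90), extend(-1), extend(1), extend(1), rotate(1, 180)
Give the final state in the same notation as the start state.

[θ0=270°, θ1=90°, e=1]

initial: [θ0=0°, θ1=90°, e=0]
t=1 rotate(1, 180) ⇒ [θ0=0°, θ1=270°, e=0]
t=2 rotate(0, -90) ⇒ [θ0=270°, θ1=270°, e=0]
t=3 extend(-1) ⇒ [θ0=270°, θ1=270°, e=0]
t=4 extend(1) ⇒ [θ0=270°, θ1=270°, e=1]
t=5 extend(1) ⇒ [θ0=270°, θ1=270°, e=1]
t=6 rotate(1, 180) ⇒ [θ0=270°, θ1=90°, e=1]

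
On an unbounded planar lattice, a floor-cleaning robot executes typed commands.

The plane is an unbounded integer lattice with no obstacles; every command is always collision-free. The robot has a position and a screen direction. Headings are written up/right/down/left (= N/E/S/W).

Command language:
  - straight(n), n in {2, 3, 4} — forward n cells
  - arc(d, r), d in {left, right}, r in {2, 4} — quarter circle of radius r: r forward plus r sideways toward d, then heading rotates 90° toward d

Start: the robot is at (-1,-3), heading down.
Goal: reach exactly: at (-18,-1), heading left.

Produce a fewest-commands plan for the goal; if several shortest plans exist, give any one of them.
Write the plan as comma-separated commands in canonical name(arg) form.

arc(right, 4), arc(right, 4), arc(left, 2), straight(3), straight(4)

t0: at (-1,-3), heading down
1. arc(right, 4) → at (-5,-7), heading left
2. arc(right, 4) → at (-9,-3), heading up
3. arc(left, 2) → at (-11,-1), heading left
4. straight(3) → at (-14,-1), heading left
5. straight(4) → at (-18,-1), heading left
minimal: 5 command(s), checked below 5.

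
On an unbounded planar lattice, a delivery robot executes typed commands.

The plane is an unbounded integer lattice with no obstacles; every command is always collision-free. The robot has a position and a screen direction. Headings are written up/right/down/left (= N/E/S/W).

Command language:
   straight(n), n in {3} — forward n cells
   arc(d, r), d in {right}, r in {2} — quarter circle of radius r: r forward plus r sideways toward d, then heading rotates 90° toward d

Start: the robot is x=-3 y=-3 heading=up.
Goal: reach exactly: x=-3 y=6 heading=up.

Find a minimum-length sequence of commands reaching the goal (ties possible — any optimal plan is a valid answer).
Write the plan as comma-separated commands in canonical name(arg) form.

straight(3), straight(3), straight(3)

start: x=-3 y=-3 heading=up
1. straight(3) → x=-3 y=0 heading=up
2. straight(3) → x=-3 y=3 heading=up
3. straight(3) → x=-3 y=6 heading=up
nothing shorter than 3 reaches the goal.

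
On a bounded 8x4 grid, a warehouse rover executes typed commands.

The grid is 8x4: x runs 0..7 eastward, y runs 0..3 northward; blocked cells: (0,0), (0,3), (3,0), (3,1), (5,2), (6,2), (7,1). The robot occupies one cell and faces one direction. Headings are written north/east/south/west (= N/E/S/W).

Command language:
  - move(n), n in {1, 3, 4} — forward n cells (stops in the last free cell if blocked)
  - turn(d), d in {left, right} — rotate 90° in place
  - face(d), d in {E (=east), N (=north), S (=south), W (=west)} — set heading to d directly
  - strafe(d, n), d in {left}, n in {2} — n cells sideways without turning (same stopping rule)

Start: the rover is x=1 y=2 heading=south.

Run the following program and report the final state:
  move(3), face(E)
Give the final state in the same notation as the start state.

initial: x=1 y=2 heading=south
step 1 (move(3)): x=1 y=0 heading=south
step 2 (face(E)): x=1 y=0 heading=east

x=1 y=0 heading=east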